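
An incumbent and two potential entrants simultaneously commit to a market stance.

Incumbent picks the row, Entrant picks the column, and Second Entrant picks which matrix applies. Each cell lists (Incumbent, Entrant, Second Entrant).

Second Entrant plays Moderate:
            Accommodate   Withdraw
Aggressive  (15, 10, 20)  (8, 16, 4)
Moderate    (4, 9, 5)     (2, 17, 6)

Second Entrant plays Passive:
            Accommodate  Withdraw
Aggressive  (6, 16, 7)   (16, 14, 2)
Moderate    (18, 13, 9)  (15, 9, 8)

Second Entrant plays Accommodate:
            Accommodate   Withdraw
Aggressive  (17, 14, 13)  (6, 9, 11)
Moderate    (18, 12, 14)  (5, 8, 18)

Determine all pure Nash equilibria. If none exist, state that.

(Moderate, Accommodate, Accommodate)

Incumbent against (Accommodate, Moderate): payoffs 15, 4 → best response Aggressive.
Incumbent against (Accommodate, Passive): payoffs 6, 18 → best response Moderate.
Incumbent against (Accommodate, Accommodate): payoffs 17, 18 → best response Moderate.
Incumbent against (Withdraw, Moderate): payoffs 8, 2 → best response Aggressive.
Incumbent against (Withdraw, Passive): payoffs 16, 15 → best response Aggressive.
Incumbent against (Withdraw, Accommodate): payoffs 6, 5 → best response Aggressive.
Entrant against (Aggressive, Moderate): payoffs 10, 16 → best response Withdraw.
Entrant against (Aggressive, Passive): payoffs 16, 14 → best response Accommodate.
Entrant against (Aggressive, Accommodate): payoffs 14, 9 → best response Accommodate.
Entrant against (Moderate, Moderate): payoffs 9, 17 → best response Withdraw.
Entrant against (Moderate, Passive): payoffs 13, 9 → best response Accommodate.
Entrant against (Moderate, Accommodate): payoffs 12, 8 → best response Accommodate.
Second Entrant against (Aggressive, Accommodate): payoffs 20, 7, 13 → best response Moderate.
Second Entrant against (Aggressive, Withdraw): payoffs 4, 2, 11 → best response Accommodate.
Second Entrant against (Moderate, Accommodate): payoffs 5, 9, 14 → best response Accommodate.
Second Entrant against (Moderate, Withdraw): payoffs 6, 8, 18 → best response Accommodate.
Mutual best responses: (Moderate, Accommodate, Accommodate).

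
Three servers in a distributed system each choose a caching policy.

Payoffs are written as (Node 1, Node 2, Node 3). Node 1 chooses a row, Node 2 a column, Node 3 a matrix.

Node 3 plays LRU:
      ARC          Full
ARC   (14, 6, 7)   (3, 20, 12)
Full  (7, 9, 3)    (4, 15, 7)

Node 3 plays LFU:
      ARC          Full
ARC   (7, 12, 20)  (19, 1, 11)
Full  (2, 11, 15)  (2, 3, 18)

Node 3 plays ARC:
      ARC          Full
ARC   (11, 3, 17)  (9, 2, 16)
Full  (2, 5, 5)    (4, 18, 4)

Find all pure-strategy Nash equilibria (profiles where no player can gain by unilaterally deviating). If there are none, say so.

Node 1 against (ARC, LRU): payoffs 14, 7 → best response ARC.
Node 1 against (ARC, LFU): payoffs 7, 2 → best response ARC.
Node 1 against (ARC, ARC): payoffs 11, 2 → best response ARC.
Node 1 against (Full, LRU): payoffs 3, 4 → best response Full.
Node 1 against (Full, LFU): payoffs 19, 2 → best response ARC.
Node 1 against (Full, ARC): payoffs 9, 4 → best response ARC.
Node 2 against (ARC, LRU): payoffs 6, 20 → best response Full.
Node 2 against (ARC, LFU): payoffs 12, 1 → best response ARC.
Node 2 against (ARC, ARC): payoffs 3, 2 → best response ARC.
Node 2 against (Full, LRU): payoffs 9, 15 → best response Full.
Node 2 against (Full, LFU): payoffs 11, 3 → best response ARC.
Node 2 against (Full, ARC): payoffs 5, 18 → best response Full.
Node 3 against (ARC, ARC): payoffs 7, 20, 17 → best response LFU.
Node 3 against (ARC, Full): payoffs 12, 11, 16 → best response ARC.
Node 3 against (Full, ARC): payoffs 3, 15, 5 → best response LFU.
Node 3 against (Full, Full): payoffs 7, 18, 4 → best response LFU.
Mutual best responses: (ARC, ARC, LFU).

(ARC, ARC, LFU)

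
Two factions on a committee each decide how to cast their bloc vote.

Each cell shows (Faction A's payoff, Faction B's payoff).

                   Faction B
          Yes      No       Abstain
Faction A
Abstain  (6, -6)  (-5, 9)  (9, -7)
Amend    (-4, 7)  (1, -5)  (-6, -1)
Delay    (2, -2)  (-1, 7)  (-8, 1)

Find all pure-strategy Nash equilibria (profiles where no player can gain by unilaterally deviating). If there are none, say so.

Faction A against Yes: payoffs 6, -4, 2 → best response Abstain.
Faction A against No: payoffs -5, 1, -1 → best response Amend.
Faction A against Abstain: payoffs 9, -6, -8 → best response Abstain.
Faction B against Abstain: payoffs -6, 9, -7 → best response No.
Faction B against Amend: payoffs 7, -5, -1 → best response Yes.
Faction B against Delay: payoffs -2, 7, 1 → best response No.
No profile is a mutual best response for all players.

No pure-strategy Nash equilibrium.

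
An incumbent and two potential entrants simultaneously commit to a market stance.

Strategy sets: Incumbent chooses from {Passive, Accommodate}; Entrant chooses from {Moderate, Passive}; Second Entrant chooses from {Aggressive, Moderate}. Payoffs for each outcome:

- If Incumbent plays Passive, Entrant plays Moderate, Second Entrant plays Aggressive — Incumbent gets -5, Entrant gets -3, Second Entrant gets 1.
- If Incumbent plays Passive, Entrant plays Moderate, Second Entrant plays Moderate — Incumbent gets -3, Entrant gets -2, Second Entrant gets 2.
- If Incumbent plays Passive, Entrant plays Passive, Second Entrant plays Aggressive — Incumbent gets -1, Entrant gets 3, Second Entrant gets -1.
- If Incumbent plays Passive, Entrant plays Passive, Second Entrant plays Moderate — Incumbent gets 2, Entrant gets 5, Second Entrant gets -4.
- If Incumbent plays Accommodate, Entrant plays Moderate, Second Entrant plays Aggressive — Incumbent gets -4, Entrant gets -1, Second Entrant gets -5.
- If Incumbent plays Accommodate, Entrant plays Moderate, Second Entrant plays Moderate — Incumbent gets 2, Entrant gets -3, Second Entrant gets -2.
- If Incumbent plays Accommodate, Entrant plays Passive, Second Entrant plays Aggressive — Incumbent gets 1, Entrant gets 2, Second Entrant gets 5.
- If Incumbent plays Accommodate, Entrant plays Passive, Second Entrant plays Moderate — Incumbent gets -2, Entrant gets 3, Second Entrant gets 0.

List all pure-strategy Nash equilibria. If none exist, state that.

For each player, find the best response to each opponent profile; mutual best responses are the pure NE.
Incumbent against (Moderate, Aggressive): payoffs -5, -4 → best response Accommodate.
Incumbent against (Moderate, Moderate): payoffs -3, 2 → best response Accommodate.
Incumbent against (Passive, Aggressive): payoffs -1, 1 → best response Accommodate.
Incumbent against (Passive, Moderate): payoffs 2, -2 → best response Passive.
Entrant against (Passive, Aggressive): payoffs -3, 3 → best response Passive.
Entrant against (Passive, Moderate): payoffs -2, 5 → best response Passive.
Entrant against (Accommodate, Aggressive): payoffs -1, 2 → best response Passive.
Entrant against (Accommodate, Moderate): payoffs -3, 3 → best response Passive.
Second Entrant against (Passive, Moderate): payoffs 1, 2 → best response Moderate.
Second Entrant against (Passive, Passive): payoffs -1, -4 → best response Aggressive.
Second Entrant against (Accommodate, Moderate): payoffs -5, -2 → best response Moderate.
Second Entrant against (Accommodate, Passive): payoffs 5, 0 → best response Aggressive.
Mutual best responses: (Accommodate, Passive, Aggressive).

The unique pure-strategy Nash equilibrium is (Accommodate, Passive, Aggressive).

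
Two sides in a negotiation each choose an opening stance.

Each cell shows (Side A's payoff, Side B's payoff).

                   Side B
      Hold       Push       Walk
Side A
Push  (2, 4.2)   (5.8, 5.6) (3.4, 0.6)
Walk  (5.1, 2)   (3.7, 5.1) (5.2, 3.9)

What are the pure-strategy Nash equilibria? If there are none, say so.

Mark each player's best response to every combination of opponents' strategies; a profile where every player is best-responding is a pure Nash equilibrium.
Side A against Hold: payoffs 2, 5.1 → best response Walk.
Side A against Push: payoffs 5.8, 3.7 → best response Push.
Side A against Walk: payoffs 3.4, 5.2 → best response Walk.
Side B against Push: payoffs 4.2, 5.6, 0.6 → best response Push.
Side B against Walk: payoffs 2, 5.1, 3.9 → best response Push.
Mutual best responses: (Push, Push).

Pure NE: (Push, Push)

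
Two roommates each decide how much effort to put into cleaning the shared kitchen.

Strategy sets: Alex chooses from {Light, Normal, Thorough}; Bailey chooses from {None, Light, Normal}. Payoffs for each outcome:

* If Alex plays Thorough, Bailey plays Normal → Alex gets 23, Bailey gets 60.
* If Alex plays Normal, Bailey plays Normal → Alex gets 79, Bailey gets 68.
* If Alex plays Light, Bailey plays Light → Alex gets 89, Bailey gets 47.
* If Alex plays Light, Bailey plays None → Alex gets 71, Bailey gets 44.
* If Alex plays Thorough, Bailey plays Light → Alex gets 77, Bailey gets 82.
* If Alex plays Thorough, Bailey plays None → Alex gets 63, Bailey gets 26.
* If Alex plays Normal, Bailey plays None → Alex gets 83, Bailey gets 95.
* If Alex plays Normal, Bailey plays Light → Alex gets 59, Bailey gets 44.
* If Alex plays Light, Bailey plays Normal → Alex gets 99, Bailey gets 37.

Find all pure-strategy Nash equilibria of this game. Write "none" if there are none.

(Light, None): Alex can switch to Normal (71 → 83). Not NE.
(Light, Light): Alex gets 89, best alternative 77; Bailey gets 47, best alternative 44. No profitable deviation — NE.
(Light, Normal): Bailey can switch to None (37 → 44). Not NE.
(Normal, None): Alex gets 83, best alternative 71; Bailey gets 95, best alternative 68. No profitable deviation — NE.
(Normal, Light): Alex can switch to Light (59 → 89). Not NE.
(Normal, Normal): Alex can switch to Light (79 → 99). Not NE.
(Thorough, None): Alex can switch to Light (63 → 71). Not NE.
(Thorough, Light): Alex can switch to Light (77 → 89). Not NE.
(Thorough, Normal): Alex can switch to Light (23 → 99). Not NE.

The pure Nash equilibria are (Light, Light); (Normal, None).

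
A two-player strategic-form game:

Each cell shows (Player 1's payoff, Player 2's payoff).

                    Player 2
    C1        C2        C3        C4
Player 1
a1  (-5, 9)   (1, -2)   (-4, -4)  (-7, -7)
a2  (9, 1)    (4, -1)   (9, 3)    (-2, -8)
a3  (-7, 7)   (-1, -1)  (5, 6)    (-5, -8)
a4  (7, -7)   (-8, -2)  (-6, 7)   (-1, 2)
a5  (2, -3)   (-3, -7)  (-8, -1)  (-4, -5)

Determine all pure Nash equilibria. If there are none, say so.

For each player, find the best response to each opponent profile; mutual best responses are the pure NE.
Player 1 against C1: payoffs -5, 9, -7, 7, 2 → best response a2.
Player 1 against C2: payoffs 1, 4, -1, -8, -3 → best response a2.
Player 1 against C3: payoffs -4, 9, 5, -6, -8 → best response a2.
Player 1 against C4: payoffs -7, -2, -5, -1, -4 → best response a4.
Player 2 against a1: payoffs 9, -2, -4, -7 → best response C1.
Player 2 against a2: payoffs 1, -1, 3, -8 → best response C3.
Player 2 against a3: payoffs 7, -1, 6, -8 → best response C1.
Player 2 against a4: payoffs -7, -2, 7, 2 → best response C3.
Player 2 against a5: payoffs -3, -7, -1, -5 → best response C3.
Mutual best responses: (a2, C3).

Pure NE: (a2, C3)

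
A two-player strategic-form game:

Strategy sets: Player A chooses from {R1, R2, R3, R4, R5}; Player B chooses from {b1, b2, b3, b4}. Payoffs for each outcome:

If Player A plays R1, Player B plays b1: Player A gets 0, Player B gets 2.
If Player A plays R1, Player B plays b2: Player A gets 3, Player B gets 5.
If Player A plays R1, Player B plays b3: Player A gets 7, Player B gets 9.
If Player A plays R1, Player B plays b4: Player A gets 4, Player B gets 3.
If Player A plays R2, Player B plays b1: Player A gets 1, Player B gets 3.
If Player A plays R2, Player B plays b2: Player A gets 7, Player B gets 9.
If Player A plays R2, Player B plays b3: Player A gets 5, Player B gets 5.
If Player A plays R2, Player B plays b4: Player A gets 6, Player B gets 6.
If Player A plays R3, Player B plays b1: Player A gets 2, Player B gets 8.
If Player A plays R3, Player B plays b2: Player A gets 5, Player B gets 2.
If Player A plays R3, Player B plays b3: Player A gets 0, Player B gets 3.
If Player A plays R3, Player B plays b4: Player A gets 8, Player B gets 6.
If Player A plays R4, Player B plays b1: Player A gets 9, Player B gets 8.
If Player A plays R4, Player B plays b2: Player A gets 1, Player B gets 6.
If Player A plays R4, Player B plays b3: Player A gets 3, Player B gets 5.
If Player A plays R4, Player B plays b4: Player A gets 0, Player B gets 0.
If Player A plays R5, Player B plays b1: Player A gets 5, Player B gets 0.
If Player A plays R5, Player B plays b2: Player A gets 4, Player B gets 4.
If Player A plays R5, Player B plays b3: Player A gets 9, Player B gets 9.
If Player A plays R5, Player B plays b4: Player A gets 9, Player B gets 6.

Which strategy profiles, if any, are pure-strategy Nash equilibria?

(R1, b1): Player A can switch to R2 (0 → 1). Not NE.
(R1, b2): Player A can switch to R2 (3 → 7). Not NE.
(R1, b3): Player A can switch to R5 (7 → 9). Not NE.
(R1, b4): Player A can switch to R2 (4 → 6). Not NE.
(R2, b1): Player A can switch to R3 (1 → 2). Not NE.
(R2, b2): Player A gets 7, best alternative 5; Player B gets 9, best alternative 6. No profitable deviation — NE.
(R2, b3): Player A can switch to R1 (5 → 7). Not NE.
(R2, b4): Player A can switch to R3 (6 → 8). Not NE.
(R3, b1): Player A can switch to R4 (2 → 9). Not NE.
(R3, b2): Player A can switch to R2 (5 → 7). Not NE.
(R3, b3): Player A can switch to R1 (0 → 7). Not NE.
(R3, b4): Player A can switch to R5 (8 → 9). Not NE.
(R4, b1): Player A gets 9, best alternative 5; Player B gets 8, best alternative 6. No profitable deviation — NE.
(R4, b2): Player A can switch to R1 (1 → 3). Not NE.
(R5, b3): Player A gets 9, best alternative 7; Player B gets 9, best alternative 6. No profitable deviation — NE.
(The remaining 5 profiles each have a profitable deviation by the same check.)

The pure Nash equilibria are (R2, b2), (R4, b1), (R5, b3).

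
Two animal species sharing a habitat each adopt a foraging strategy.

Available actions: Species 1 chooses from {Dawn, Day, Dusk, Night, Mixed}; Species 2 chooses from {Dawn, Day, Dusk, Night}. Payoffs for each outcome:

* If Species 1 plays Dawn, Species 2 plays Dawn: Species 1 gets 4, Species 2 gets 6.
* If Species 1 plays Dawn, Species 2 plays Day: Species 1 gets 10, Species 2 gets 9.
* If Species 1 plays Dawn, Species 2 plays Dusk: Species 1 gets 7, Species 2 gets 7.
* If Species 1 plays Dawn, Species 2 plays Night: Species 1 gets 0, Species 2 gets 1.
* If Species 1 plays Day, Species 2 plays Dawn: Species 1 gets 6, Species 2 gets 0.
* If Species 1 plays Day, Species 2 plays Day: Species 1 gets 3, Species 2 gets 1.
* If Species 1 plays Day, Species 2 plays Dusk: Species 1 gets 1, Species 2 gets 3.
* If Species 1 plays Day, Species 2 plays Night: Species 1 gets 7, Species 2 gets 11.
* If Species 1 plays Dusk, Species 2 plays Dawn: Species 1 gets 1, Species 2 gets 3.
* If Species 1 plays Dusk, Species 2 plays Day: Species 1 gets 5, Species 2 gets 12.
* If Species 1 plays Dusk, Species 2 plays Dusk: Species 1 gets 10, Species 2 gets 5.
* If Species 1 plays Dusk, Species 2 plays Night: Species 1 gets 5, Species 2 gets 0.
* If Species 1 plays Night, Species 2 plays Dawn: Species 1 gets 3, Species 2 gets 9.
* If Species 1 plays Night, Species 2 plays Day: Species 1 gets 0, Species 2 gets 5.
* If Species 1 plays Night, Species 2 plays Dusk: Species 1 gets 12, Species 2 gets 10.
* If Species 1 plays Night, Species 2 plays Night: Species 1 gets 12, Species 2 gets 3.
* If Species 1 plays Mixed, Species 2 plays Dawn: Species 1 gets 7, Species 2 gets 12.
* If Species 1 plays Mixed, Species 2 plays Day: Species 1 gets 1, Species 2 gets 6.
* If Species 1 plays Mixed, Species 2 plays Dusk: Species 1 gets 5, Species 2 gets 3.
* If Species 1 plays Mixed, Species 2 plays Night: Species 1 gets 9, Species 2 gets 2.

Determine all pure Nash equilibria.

Mark each player's best response to every combination of opponents' strategies; a profile where every player is best-responding is a pure Nash equilibrium.
Species 1 against Dawn: payoffs 4, 6, 1, 3, 7 → best response Mixed.
Species 1 against Day: payoffs 10, 3, 5, 0, 1 → best response Dawn.
Species 1 against Dusk: payoffs 7, 1, 10, 12, 5 → best response Night.
Species 1 against Night: payoffs 0, 7, 5, 12, 9 → best response Night.
Species 2 against Dawn: payoffs 6, 9, 7, 1 → best response Day.
Species 2 against Day: payoffs 0, 1, 3, 11 → best response Night.
Species 2 against Dusk: payoffs 3, 12, 5, 0 → best response Day.
Species 2 against Night: payoffs 9, 5, 10, 3 → best response Dusk.
Species 2 against Mixed: payoffs 12, 6, 3, 2 → best response Dawn.
Mutual best responses: (Dawn, Day); (Night, Dusk); (Mixed, Dawn).

Pure-strategy Nash equilibria: (Dawn, Day); (Night, Dusk); (Mixed, Dawn)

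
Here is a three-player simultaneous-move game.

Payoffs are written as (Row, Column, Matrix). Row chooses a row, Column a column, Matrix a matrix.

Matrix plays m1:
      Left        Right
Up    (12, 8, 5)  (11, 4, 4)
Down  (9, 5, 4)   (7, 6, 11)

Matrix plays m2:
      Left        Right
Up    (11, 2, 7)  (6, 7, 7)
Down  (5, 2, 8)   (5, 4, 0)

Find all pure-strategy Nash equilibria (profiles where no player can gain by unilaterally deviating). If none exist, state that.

Pure NE: (Up, Right, m2)

Check each profile: it is a Nash equilibrium iff no player can strictly gain by switching unilaterally.
(Up, Left, m1): Matrix can switch to m2 (5 → 7). Not NE.
(Up, Left, m2): Column can switch to Right (2 → 7). Not NE.
(Up, Right, m1): Column can switch to Left (4 → 8). Not NE.
(Up, Right, m2): Row gets 6, best alternative 5; Column gets 7, best alternative 2; Matrix gets 7, best alternative 4. No profitable deviation — NE.
(Down, Left, m1): Row can switch to Up (9 → 12). Not NE.
(Down, Left, m2): Row can switch to Up (5 → 11). Not NE.
(Down, Right, m1): Row can switch to Up (7 → 11). Not NE.
(Down, Right, m2): Row can switch to Up (5 → 6). Not NE.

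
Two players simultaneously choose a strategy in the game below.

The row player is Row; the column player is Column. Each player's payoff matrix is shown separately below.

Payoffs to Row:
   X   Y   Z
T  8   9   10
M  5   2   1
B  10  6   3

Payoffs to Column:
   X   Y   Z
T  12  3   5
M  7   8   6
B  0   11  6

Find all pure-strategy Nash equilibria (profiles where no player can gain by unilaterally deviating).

none

For each strategy profile, look for a profitable unilateral deviation.
(T, X): Row can switch to B (8 → 10). Not NE.
(T, Y): Column can switch to X (3 → 12). Not NE.
(T, Z): Column can switch to X (5 → 12). Not NE.
(M, X): Row can switch to T (5 → 8). Not NE.
(M, Y): Row can switch to T (2 → 9). Not NE.
(M, Z): Row can switch to T (1 → 10). Not NE.
(B, X): Column can switch to Y (0 → 11). Not NE.
(B, Y): Row can switch to T (6 → 9). Not NE.
(B, Z): Row can switch to T (3 → 10). Not NE.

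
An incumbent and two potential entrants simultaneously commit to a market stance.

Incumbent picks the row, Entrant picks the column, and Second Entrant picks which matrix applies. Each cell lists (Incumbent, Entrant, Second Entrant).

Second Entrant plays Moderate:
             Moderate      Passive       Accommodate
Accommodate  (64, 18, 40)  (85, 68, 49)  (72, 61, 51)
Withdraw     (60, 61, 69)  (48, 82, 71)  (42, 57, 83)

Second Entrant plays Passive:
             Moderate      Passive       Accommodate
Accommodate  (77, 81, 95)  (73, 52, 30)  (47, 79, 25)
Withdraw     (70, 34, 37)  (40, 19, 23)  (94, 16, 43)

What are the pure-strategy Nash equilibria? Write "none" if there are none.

Incumbent against (Moderate, Moderate): payoffs 64, 60 → best response Accommodate.
Incumbent against (Moderate, Passive): payoffs 77, 70 → best response Accommodate.
Incumbent against (Passive, Moderate): payoffs 85, 48 → best response Accommodate.
Incumbent against (Passive, Passive): payoffs 73, 40 → best response Accommodate.
Incumbent against (Accommodate, Moderate): payoffs 72, 42 → best response Accommodate.
Incumbent against (Accommodate, Passive): payoffs 47, 94 → best response Withdraw.
Entrant against (Accommodate, Moderate): payoffs 18, 68, 61 → best response Passive.
Entrant against (Accommodate, Passive): payoffs 81, 52, 79 → best response Moderate.
Entrant against (Withdraw, Moderate): payoffs 61, 82, 57 → best response Passive.
Entrant against (Withdraw, Passive): payoffs 34, 19, 16 → best response Moderate.
Second Entrant against (Accommodate, Moderate): payoffs 40, 95 → best response Passive.
Second Entrant against (Accommodate, Passive): payoffs 49, 30 → best response Moderate.
Second Entrant against (Accommodate, Accommodate): payoffs 51, 25 → best response Moderate.
Second Entrant against (Withdraw, Moderate): payoffs 69, 37 → best response Moderate.
Second Entrant against (Withdraw, Passive): payoffs 71, 23 → best response Moderate.
Second Entrant against (Withdraw, Accommodate): payoffs 83, 43 → best response Moderate.
Mutual best responses: (Accommodate, Moderate, Passive); (Accommodate, Passive, Moderate).

(Accommodate, Moderate, Passive); (Accommodate, Passive, Moderate)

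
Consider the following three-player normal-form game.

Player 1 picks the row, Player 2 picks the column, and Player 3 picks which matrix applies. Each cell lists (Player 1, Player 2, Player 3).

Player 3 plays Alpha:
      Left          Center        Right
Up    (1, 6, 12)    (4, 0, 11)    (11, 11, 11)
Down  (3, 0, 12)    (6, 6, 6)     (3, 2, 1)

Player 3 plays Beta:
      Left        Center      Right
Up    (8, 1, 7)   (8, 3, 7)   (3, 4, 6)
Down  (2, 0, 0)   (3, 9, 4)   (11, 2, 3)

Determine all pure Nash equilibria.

The pure Nash equilibria are (Up, Right, Alpha), (Down, Center, Alpha).

For each strategy profile, look for a profitable unilateral deviation.
(Up, Left, Alpha): Player 1 can switch to Down (1 → 3). Not NE.
(Up, Left, Beta): Player 2 can switch to Center (1 → 3). Not NE.
(Up, Center, Alpha): Player 1 can switch to Down (4 → 6). Not NE.
(Up, Center, Beta): Player 2 can switch to Right (3 → 4). Not NE.
(Up, Right, Alpha): Player 1 gets 11, best alternative 3; Player 2 gets 11, best alternative 6; Player 3 gets 11, best alternative 6. No profitable deviation — NE.
(Up, Right, Beta): Player 1 can switch to Down (3 → 11). Not NE.
(Down, Left, Alpha): Player 2 can switch to Center (0 → 6). Not NE.
(Down, Left, Beta): Player 1 can switch to Up (2 → 8). Not NE.
(Down, Center, Alpha): Player 1 gets 6, best alternative 4; Player 2 gets 6, best alternative 2; Player 3 gets 6, best alternative 4. No profitable deviation — NE.
(Down, Center, Beta): Player 1 can switch to Up (3 → 8). Not NE.
(The remaining 2 profiles each have a profitable deviation by the same check.)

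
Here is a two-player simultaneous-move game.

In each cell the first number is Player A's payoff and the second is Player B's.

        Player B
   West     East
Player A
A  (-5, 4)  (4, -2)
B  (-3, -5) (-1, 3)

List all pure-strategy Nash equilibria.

(A, West): Player A can switch to B (-5 → -3). Not NE.
(A, East): Player B can switch to West (-2 → 4). Not NE.
(B, West): Player B can switch to East (-5 → 3). Not NE.
(B, East): Player A can switch to A (-1 → 4). Not NE.

No pure-strategy Nash equilibrium.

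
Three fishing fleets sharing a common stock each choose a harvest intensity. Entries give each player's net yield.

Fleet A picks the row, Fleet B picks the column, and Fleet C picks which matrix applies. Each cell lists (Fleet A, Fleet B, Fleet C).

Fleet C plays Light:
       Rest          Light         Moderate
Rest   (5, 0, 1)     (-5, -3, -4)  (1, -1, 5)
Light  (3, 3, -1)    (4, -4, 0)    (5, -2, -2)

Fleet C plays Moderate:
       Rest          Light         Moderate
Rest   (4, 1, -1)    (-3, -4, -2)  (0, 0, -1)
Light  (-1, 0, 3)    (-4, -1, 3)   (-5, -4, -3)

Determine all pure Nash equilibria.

The unique pure-strategy Nash equilibrium is (Rest, Rest, Light).

(Rest, Rest, Light): Fleet A gets 5, best alternative 3; Fleet B gets 0, best alternative -1; Fleet C gets 1, best alternative -1. No profitable deviation — NE.
(Rest, Rest, Moderate): Fleet C can switch to Light (-1 → 1). Not NE.
(Rest, Light, Light): Fleet A can switch to Light (-5 → 4). Not NE.
(Rest, Light, Moderate): Fleet B can switch to Rest (-4 → 1). Not NE.
(Rest, Moderate, Light): Fleet A can switch to Light (1 → 5). Not NE.
(Rest, Moderate, Moderate): Fleet B can switch to Rest (0 → 1). Not NE.
(Light, Rest, Light): Fleet A can switch to Rest (3 → 5). Not NE.
(Light, Rest, Moderate): Fleet A can switch to Rest (-1 → 4). Not NE.
(Light, Light, Light): Fleet B can switch to Rest (-4 → 3). Not NE.
(Light, Light, Moderate): Fleet A can switch to Rest (-4 → -3). Not NE.
(Light, Moderate, Light): Fleet B can switch to Rest (-2 → 3). Not NE.
(Light, Moderate, Moderate): Fleet A can switch to Rest (-5 → 0). Not NE.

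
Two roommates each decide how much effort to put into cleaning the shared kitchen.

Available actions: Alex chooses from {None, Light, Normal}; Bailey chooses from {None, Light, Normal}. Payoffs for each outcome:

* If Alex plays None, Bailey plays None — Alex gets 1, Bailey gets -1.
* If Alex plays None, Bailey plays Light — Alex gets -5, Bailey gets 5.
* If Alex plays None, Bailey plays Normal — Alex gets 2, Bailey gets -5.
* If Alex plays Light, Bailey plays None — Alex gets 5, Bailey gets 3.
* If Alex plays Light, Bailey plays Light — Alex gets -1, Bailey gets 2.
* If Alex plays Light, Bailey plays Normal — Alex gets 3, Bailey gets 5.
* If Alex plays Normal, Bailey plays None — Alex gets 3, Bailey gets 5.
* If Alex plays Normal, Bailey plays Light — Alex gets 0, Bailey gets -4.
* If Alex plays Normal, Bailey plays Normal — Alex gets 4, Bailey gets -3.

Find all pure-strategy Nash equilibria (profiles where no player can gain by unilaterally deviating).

Alex against None: payoffs 1, 5, 3 → best response Light.
Alex against Light: payoffs -5, -1, 0 → best response Normal.
Alex against Normal: payoffs 2, 3, 4 → best response Normal.
Bailey against None: payoffs -1, 5, -5 → best response Light.
Bailey against Light: payoffs 3, 2, 5 → best response Normal.
Bailey against Normal: payoffs 5, -4, -3 → best response None.
No profile is a mutual best response for all players.

No pure-strategy Nash equilibrium.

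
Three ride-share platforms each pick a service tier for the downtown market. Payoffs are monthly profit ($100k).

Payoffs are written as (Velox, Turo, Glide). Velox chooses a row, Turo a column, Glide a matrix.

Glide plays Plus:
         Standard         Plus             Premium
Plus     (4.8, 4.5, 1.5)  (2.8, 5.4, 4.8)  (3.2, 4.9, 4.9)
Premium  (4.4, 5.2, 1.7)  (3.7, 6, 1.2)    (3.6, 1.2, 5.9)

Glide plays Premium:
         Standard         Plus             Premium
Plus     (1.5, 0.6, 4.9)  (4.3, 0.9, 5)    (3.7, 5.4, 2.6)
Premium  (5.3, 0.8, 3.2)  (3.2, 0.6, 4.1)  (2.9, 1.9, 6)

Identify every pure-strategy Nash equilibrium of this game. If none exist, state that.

none

Velox against (Standard, Plus): payoffs 4.8, 4.4 → best response Plus.
Velox against (Standard, Premium): payoffs 1.5, 5.3 → best response Premium.
Velox against (Plus, Plus): payoffs 2.8, 3.7 → best response Premium.
Velox against (Plus, Premium): payoffs 4.3, 3.2 → best response Plus.
Velox against (Premium, Plus): payoffs 3.2, 3.6 → best response Premium.
Velox against (Premium, Premium): payoffs 3.7, 2.9 → best response Plus.
Turo against (Plus, Plus): payoffs 4.5, 5.4, 4.9 → best response Plus.
Turo against (Plus, Premium): payoffs 0.6, 0.9, 5.4 → best response Premium.
Turo against (Premium, Plus): payoffs 5.2, 6, 1.2 → best response Plus.
Turo against (Premium, Premium): payoffs 0.8, 0.6, 1.9 → best response Premium.
Glide against (Plus, Standard): payoffs 1.5, 4.9 → best response Premium.
Glide against (Plus, Plus): payoffs 4.8, 5 → best response Premium.
Glide against (Plus, Premium): payoffs 4.9, 2.6 → best response Plus.
Glide against (Premium, Standard): payoffs 1.7, 3.2 → best response Premium.
Glide against (Premium, Plus): payoffs 1.2, 4.1 → best response Premium.
Glide against (Premium, Premium): payoffs 5.9, 6 → best response Premium.
No profile is a mutual best response for all players.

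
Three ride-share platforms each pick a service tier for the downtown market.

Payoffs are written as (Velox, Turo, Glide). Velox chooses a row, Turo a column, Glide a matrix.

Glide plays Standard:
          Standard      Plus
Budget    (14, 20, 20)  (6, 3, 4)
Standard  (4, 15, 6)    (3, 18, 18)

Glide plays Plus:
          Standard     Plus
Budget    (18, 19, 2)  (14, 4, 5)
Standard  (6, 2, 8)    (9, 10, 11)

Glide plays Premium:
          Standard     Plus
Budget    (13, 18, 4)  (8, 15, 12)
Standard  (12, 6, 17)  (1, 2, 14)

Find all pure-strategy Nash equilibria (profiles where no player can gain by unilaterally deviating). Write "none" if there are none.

For each player, find the best response to each opponent profile; mutual best responses are the pure NE.
Velox against (Standard, Standard): payoffs 14, 4 → best response Budget.
Velox against (Standard, Plus): payoffs 18, 6 → best response Budget.
Velox against (Standard, Premium): payoffs 13, 12 → best response Budget.
Velox against (Plus, Standard): payoffs 6, 3 → best response Budget.
Velox against (Plus, Plus): payoffs 14, 9 → best response Budget.
Velox against (Plus, Premium): payoffs 8, 1 → best response Budget.
Turo against (Budget, Standard): payoffs 20, 3 → best response Standard.
Turo against (Budget, Plus): payoffs 19, 4 → best response Standard.
Turo against (Budget, Premium): payoffs 18, 15 → best response Standard.
Turo against (Standard, Standard): payoffs 15, 18 → best response Plus.
Turo against (Standard, Plus): payoffs 2, 10 → best response Plus.
Turo against (Standard, Premium): payoffs 6, 2 → best response Standard.
Glide against (Budget, Standard): payoffs 20, 2, 4 → best response Standard.
Glide against (Budget, Plus): payoffs 4, 5, 12 → best response Premium.
Glide against (Standard, Standard): payoffs 6, 8, 17 → best response Premium.
Glide against (Standard, Plus): payoffs 18, 11, 14 → best response Standard.
Mutual best responses: (Budget, Standard, Standard).

The unique pure-strategy Nash equilibrium is (Budget, Standard, Standard).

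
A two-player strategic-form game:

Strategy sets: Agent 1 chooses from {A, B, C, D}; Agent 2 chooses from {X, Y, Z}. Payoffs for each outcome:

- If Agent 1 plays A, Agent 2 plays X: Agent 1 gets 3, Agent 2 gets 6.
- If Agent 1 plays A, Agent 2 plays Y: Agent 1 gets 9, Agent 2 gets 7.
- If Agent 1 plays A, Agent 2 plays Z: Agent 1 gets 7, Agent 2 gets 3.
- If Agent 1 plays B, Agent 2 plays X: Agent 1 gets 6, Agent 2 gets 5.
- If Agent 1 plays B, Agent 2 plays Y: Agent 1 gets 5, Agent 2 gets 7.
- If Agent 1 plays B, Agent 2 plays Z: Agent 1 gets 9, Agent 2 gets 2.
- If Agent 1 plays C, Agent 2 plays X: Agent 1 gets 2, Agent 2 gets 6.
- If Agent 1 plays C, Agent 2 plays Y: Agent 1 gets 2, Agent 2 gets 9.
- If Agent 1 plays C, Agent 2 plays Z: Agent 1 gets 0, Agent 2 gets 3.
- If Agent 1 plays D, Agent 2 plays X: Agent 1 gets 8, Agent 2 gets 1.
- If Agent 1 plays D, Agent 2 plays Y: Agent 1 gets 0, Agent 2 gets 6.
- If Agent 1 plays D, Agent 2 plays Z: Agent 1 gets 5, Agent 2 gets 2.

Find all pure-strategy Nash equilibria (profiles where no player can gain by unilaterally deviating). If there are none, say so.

The unique pure-strategy Nash equilibrium is (A, Y).

For each strategy profile, look for a profitable unilateral deviation.
(A, X): Agent 1 can switch to B (3 → 6). Not NE.
(A, Y): Agent 1 gets 9, best alternative 5; Agent 2 gets 7, best alternative 6. No profitable deviation — NE.
(A, Z): Agent 1 can switch to B (7 → 9). Not NE.
(B, X): Agent 1 can switch to D (6 → 8). Not NE.
(B, Y): Agent 1 can switch to A (5 → 9). Not NE.
(B, Z): Agent 2 can switch to X (2 → 5). Not NE.
(C, X): Agent 1 can switch to A (2 → 3). Not NE.
(The remaining 5 profiles each have a profitable deviation by the same check.)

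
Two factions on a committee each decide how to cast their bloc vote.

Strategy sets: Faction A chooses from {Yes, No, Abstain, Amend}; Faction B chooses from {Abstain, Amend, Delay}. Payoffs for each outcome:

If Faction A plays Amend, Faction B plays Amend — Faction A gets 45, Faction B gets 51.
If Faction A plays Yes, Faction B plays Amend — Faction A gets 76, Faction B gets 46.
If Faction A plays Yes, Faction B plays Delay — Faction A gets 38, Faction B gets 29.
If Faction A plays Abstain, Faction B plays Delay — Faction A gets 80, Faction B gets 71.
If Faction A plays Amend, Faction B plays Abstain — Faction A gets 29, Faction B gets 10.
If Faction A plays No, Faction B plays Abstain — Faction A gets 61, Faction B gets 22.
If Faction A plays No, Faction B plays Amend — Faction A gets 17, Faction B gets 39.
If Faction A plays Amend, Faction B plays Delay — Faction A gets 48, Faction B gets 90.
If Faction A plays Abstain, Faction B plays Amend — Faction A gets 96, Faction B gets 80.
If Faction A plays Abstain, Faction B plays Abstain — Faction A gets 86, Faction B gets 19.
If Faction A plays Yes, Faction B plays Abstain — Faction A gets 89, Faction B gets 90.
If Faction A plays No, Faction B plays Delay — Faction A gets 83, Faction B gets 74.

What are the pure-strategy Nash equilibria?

Pure-strategy Nash equilibria: (Yes, Abstain), (No, Delay), (Abstain, Amend)

(Yes, Abstain): Faction A gets 89, best alternative 86; Faction B gets 90, best alternative 46. No profitable deviation — NE.
(Yes, Amend): Faction A can switch to Abstain (76 → 96). Not NE.
(Yes, Delay): Faction A can switch to No (38 → 83). Not NE.
(No, Abstain): Faction A can switch to Yes (61 → 89). Not NE.
(No, Amend): Faction A can switch to Yes (17 → 76). Not NE.
(No, Delay): Faction A gets 83, best alternative 80; Faction B gets 74, best alternative 39. No profitable deviation — NE.
(Abstain, Abstain): Faction A can switch to Yes (86 → 89). Not NE.
(Abstain, Amend): Faction A gets 96, best alternative 76; Faction B gets 80, best alternative 71. No profitable deviation — NE.
(Abstain, Delay): Faction A can switch to No (80 → 83). Not NE.
(Amend, Abstain): Faction A can switch to Yes (29 → 89). Not NE.
(Amend, Amend): Faction A can switch to Yes (45 → 76). Not NE.
(Amend, Delay): Faction A can switch to No (48 → 83). Not NE.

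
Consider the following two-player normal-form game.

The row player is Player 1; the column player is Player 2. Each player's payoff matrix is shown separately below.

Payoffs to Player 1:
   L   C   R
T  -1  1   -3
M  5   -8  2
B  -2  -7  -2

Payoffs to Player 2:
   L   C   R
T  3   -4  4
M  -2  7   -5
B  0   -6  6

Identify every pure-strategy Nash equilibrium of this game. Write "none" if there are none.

There is no pure-strategy Nash equilibrium.

For each strategy profile, look for a profitable unilateral deviation.
(T, L): Player 1 can switch to M (-1 → 5). Not NE.
(T, C): Player 2 can switch to L (-4 → 3). Not NE.
(T, R): Player 1 can switch to M (-3 → 2). Not NE.
(M, L): Player 2 can switch to C (-2 → 7). Not NE.
(M, C): Player 1 can switch to T (-8 → 1). Not NE.
(M, R): Player 2 can switch to L (-5 → -2). Not NE.
(B, L): Player 1 can switch to T (-2 → -1). Not NE.
(B, C): Player 1 can switch to T (-7 → 1). Not NE.
(B, R): Player 1 can switch to M (-2 → 2). Not NE.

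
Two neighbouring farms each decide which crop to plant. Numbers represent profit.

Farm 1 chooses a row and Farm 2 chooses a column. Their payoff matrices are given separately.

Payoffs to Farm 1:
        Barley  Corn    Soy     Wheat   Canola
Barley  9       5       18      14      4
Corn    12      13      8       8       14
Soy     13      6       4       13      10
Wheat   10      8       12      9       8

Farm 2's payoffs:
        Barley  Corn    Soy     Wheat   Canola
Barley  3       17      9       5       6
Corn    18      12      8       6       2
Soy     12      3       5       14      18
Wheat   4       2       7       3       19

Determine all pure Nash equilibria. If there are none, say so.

This game has no pure Nash equilibrium.

(Barley, Barley): Farm 1 can switch to Corn (9 → 12). Not NE.
(Barley, Corn): Farm 1 can switch to Corn (5 → 13). Not NE.
(Barley, Soy): Farm 2 can switch to Corn (9 → 17). Not NE.
(Barley, Wheat): Farm 2 can switch to Corn (5 → 17). Not NE.
(Barley, Canola): Farm 1 can switch to Corn (4 → 14). Not NE.
(Corn, Barley): Farm 1 can switch to Soy (12 → 13). Not NE.
(Corn, Corn): Farm 2 can switch to Barley (12 → 18). Not NE.
(Corn, Soy): Farm 1 can switch to Barley (8 → 18). Not NE.
(Corn, Wheat): Farm 1 can switch to Barley (8 → 14). Not NE.
(Corn, Canola): Farm 2 can switch to Barley (2 → 18). Not NE.
(Soy, Barley): Farm 2 can switch to Wheat (12 → 14). Not NE.
(Soy, Corn): Farm 1 can switch to Corn (6 → 13). Not NE.
(The remaining 8 profiles each have a profitable deviation by the same check.)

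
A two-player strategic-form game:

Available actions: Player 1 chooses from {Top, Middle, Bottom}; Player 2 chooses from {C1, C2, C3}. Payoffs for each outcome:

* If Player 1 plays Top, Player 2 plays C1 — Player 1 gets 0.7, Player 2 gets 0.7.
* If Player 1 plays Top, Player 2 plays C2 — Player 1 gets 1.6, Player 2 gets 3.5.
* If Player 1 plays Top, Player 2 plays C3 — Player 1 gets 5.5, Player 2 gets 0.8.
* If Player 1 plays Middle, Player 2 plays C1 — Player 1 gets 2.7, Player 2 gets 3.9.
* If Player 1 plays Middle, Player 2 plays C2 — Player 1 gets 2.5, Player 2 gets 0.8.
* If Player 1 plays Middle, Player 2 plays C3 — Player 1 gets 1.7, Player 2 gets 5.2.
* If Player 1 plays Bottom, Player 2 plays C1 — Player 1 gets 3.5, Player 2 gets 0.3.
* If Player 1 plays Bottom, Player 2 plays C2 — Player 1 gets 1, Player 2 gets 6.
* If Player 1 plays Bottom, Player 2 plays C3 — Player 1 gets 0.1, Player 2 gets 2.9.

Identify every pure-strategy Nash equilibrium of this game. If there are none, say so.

Player 1 against C1: payoffs 0.7, 2.7, 3.5 → best response Bottom.
Player 1 against C2: payoffs 1.6, 2.5, 1 → best response Middle.
Player 1 against C3: payoffs 5.5, 1.7, 0.1 → best response Top.
Player 2 against Top: payoffs 0.7, 3.5, 0.8 → best response C2.
Player 2 against Middle: payoffs 3.9, 0.8, 5.2 → best response C3.
Player 2 against Bottom: payoffs 0.3, 6, 2.9 → best response C2.
No profile is a mutual best response for all players.

No pure-strategy Nash equilibrium.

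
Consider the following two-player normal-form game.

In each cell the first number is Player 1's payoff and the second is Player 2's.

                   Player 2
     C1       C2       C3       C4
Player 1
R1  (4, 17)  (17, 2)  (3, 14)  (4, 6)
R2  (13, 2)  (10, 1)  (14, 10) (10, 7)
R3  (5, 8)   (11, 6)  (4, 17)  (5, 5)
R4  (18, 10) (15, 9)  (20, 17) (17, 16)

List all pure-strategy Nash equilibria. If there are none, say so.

(R1, C1): Player 1 can switch to R2 (4 → 13). Not NE.
(R1, C2): Player 2 can switch to C1 (2 → 17). Not NE.
(R1, C3): Player 1 can switch to R2 (3 → 14). Not NE.
(R1, C4): Player 1 can switch to R2 (4 → 10). Not NE.
(R2, C1): Player 1 can switch to R4 (13 → 18). Not NE.
(R2, C2): Player 1 can switch to R1 (10 → 17). Not NE.
(R2, C3): Player 1 can switch to R4 (14 → 20). Not NE.
(R2, C4): Player 1 can switch to R4 (10 → 17). Not NE.
(R4, C3): Player 1 gets 20, best alternative 14; Player 2 gets 17, best alternative 16. No profitable deviation — NE.
(The remaining 7 profiles each have a profitable deviation by the same check.)

(R4, C3)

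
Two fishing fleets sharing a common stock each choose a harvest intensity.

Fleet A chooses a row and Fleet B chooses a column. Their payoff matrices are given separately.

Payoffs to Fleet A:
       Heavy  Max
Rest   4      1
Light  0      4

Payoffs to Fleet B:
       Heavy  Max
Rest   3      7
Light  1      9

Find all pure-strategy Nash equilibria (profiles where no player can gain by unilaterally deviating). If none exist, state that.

Fleet A against Heavy: payoffs 4, 0 → best response Rest.
Fleet A against Max: payoffs 1, 4 → best response Light.
Fleet B against Rest: payoffs 3, 7 → best response Max.
Fleet B against Light: payoffs 1, 9 → best response Max.
Mutual best responses: (Light, Max).

(Light, Max)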